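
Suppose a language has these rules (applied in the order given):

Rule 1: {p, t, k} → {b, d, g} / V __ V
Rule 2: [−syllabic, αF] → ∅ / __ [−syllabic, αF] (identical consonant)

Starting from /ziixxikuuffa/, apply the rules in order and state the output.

Rule 1 (intervocalic voicing): /k/ is a voiceless stop between vowels /i/ and /u/, so it voices to [g]. /ziixxikuuffa/ → ziixxiguuffa.
Rule 2 (degemination): /xx/ is a geminate; the first /x/ deletes. /ff/ is a geminate; the first /f/ deletes. /ziixxiguuffa/ → ziixiguufa.

ziixiguufa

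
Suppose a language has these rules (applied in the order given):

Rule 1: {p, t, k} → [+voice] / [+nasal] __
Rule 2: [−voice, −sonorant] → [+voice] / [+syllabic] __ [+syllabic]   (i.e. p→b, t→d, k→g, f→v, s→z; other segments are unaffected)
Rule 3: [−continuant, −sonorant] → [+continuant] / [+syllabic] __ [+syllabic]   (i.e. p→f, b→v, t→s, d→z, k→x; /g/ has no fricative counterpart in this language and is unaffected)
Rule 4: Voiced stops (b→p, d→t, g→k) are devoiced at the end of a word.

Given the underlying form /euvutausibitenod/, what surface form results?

Rule 1 (post-nasal voicing): no segment meets the environment; /euvutausibitenod/ is unchanged.
Rule 2 (intervocalic voicing): /t/ is a voiceless obstruent between vowels /u/ and /a/, so it voices to [d]. /s/ is a voiceless obstruent between vowels /u/ and /i/, so it voices to [z]. /t/ is a voiceless obstruent between vowels /i/ and /e/, so it voices to [d]. /euvutausibitenod/ → euvudauzibidenod.
Rule 3 (intervocalic spirantization): /d/ is a stop between vowels /u/ and /a/, so it spirantizes to the fricative [z]. /b/ is a stop between vowels /i/ and /i/, so it spirantizes to the fricative [v]. /d/ is a stop between vowels /i/ and /e/, so it spirantizes to the fricative [z]. /euvudauzibidenod/ → euvuzauzivizenod.
Rule 4 (final devoicing): /d/ is a voiced stop in word-final position, so it devoices to [t]. /euvuzauzivizenod/ → euvuzauzivizenot.

euvuzauzivizenot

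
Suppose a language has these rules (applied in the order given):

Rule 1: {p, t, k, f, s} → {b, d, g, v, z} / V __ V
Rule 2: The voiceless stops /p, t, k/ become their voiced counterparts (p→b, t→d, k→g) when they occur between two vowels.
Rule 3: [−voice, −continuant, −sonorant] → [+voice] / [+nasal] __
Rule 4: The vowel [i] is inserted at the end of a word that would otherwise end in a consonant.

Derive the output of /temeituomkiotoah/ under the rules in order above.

Rule 1 (intervocalic voicing): /t/ is a voiceless obstruent between vowels /i/ and /u/, so it voices to [d]. /t/ is a voiceless obstruent between vowels /o/ and /o/, so it voices to [d]. /temeituomkiotoah/ → temeiduomkiodoah.
Rule 2 (intervocalic voicing): no segment meets the environment; /temeiduomkiodoah/ is unchanged.
Rule 3 (post-nasal voicing): /k/ is a voiceless stop immediately after the nasal /m/, so it voices to [g]. /temeiduomkiodoah/ → temeiduomgiodoah.
Rule 4 (final i-epenthesis): the form ends in the consonant /h/, so [i] is inserted word-finally. /temeiduomgiodoah/ → temeiduomgiodoahi.

temeiduomgiodoahi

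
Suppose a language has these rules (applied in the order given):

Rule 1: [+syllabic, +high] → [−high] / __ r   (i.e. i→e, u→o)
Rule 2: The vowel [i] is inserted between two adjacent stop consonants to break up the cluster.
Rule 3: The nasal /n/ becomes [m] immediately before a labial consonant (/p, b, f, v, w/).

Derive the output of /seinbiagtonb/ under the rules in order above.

Rule 1 (pre-rhotic lowering): no segment meets the environment; /seinbiagtonb/ is unchanged.
Rule 2 (stop-cluster i-epenthesis): /g/ and /t/ form a stop–stop cluster, so [i] is inserted between them. /seinbiagtonb/ → seinbiagitonb.
Rule 3 (nasal place assimilation): /n/ precedes the labial consonant /b/, so it assimilates in place to [m]. /n/ precedes the labial consonant /b/, so it assimilates in place to [m]. /seinbiagitonb/ → seimbiagitomb.

seimbiagitomb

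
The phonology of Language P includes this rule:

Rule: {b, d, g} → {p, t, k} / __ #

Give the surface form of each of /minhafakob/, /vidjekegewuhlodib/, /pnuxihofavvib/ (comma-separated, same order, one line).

minhafakop, vidjekegewuhlodip, pnuxihofavvip

/minhafakob/: /b/ is a voiced stop in word-final position, so it devoices to [p]. → [minhafakop].
/vidjekegewuhlodib/: /b/ is a voiced stop in word-final position, so it devoices to [p]. → [vidjekegewuhlodip].
/pnuxihofavvib/: /b/ is a voiced stop in word-final position, so it devoices to [p]. → [pnuxihofavvip].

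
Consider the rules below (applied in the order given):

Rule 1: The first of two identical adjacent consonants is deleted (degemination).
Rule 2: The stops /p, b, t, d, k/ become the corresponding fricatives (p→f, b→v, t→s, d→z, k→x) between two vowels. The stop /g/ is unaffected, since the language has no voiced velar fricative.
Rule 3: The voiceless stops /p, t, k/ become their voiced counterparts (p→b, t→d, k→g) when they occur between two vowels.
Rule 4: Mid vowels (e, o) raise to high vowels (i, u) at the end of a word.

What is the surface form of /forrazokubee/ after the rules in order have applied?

Rule 1 (degemination): /rr/ is a geminate; the first /r/ deletes. /forrazokubee/ → forazokubee.
Rule 2 (intervocalic spirantization): /k/ is a stop between vowels /o/ and /u/, so it spirantizes to the fricative [x]. /b/ is a stop between vowels /u/ and /e/, so it spirantizes to the fricative [v]. /forazokubee/ → forazoxuvee.
Rule 3 (intervocalic voicing): no segment meets the environment; /forazoxuvee/ is unchanged.
Rule 4 (final vowel raising): /e/ is a mid vowel in word-final position, so it raises to [i]. /forazoxuvee/ → forazoxuvei.

forazoxuvei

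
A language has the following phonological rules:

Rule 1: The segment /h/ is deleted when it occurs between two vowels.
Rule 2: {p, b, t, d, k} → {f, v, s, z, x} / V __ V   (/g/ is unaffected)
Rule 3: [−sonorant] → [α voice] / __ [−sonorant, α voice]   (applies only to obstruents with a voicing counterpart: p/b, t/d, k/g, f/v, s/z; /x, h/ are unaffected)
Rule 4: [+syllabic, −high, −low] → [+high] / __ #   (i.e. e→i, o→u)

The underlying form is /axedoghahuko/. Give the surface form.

axezokhauxu

Rule 1 (intervocalic h-deletion): /h/ occurs between vowels /a/ and /u/, so it deletes. /axedoghahuko/ → axedoghauko.
Rule 2 (intervocalic spirantization): /d/ is a stop between vowels /e/ and /o/, so it spirantizes to the fricative [z]. /k/ is a stop between vowels /u/ and /o/, so it spirantizes to the fricative [x]. /axedoghauko/ → axezoghauxo.
Rule 3 (regressive voicing assimilation): /g/ precedes the voiceless obstruent /h/, so it devoices to [k] by assimilation. /axezoghauxo/ → axezokhauxo.
Rule 4 (final vowel raising): /o/ is a mid vowel in word-final position, so it raises to [u]. /axezokhauxo/ → axezokhauxu.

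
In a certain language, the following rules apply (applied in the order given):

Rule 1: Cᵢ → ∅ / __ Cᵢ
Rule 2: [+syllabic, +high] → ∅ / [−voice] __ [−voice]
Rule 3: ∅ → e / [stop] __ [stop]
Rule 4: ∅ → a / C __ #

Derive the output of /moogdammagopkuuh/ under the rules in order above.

moogedamagopekuuha

Rule 1 (degemination): /mm/ is a geminate; the first /m/ deletes. /moogdammagopkuuh/ → moogdamagopkuuh.
Rule 2 (high vowel syncope): no segment meets the environment; /moogdamagopkuuh/ is unchanged.
Rule 3 (stop-cluster e-epenthesis): /g/ and /d/ form a stop–stop cluster, so [e] is inserted between them. /p/ and /k/ form a stop–stop cluster, so [e] is inserted between them. /moogdamagopkuuh/ → moogedamagopekuuh.
Rule 4 (final a-epenthesis): the form ends in the consonant /h/, so [a] is inserted word-finally. /moogedamagopekuuh/ → moogedamagopekuuha.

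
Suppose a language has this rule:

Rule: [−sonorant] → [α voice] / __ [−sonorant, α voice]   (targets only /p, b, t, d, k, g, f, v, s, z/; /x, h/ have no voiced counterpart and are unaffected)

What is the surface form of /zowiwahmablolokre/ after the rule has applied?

zowiwahmablolokre

No segment of /zowiwahmablolokre/ meets the structural description of the rule, so the form surfaces unchanged.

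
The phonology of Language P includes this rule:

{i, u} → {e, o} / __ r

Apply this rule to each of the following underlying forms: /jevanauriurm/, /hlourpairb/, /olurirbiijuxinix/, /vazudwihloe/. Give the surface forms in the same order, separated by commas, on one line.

jevanaoriorm, hloorpaerb, olorerbiijuxinix, vazudwihloe

/jevanauriurm/: /u/ is a high vowel immediately before /r/, so it lowers to [o]. /u/ is a high vowel immediately before /r/, so it lowers to [o]. → [jevanaoriorm].
/hlourpairb/: /u/ is a high vowel immediately before /r/, so it lowers to [o]. /i/ is a high vowel immediately before /r/, so it lowers to [e]. → [hloorpaerb].
/olurirbiijuxinix/: /u/ is a high vowel immediately before /r/, so it lowers to [o]. /i/ is a high vowel immediately before /r/, so it lowers to [e]. → [olorerbiijuxinix].
/vazudwihloe/: the rule's environment is not met; surfaces unchanged as [vazudwihloe].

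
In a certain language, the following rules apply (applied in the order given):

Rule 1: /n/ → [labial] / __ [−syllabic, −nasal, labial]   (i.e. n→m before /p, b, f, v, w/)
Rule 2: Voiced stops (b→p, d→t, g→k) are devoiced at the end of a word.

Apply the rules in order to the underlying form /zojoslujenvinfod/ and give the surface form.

Rule 1 (nasal place assimilation): /n/ precedes the labial consonant /v/, so it assimilates in place to [m]. /n/ precedes the labial consonant /f/, so it assimilates in place to [m]. /zojoslujenvinfod/ → zojoslujemvimfod.
Rule 2 (final devoicing): /d/ is a voiced stop in word-final position, so it devoices to [t]. /zojoslujemvimfod/ → zojoslujemvimfot.

zojoslujemvimfot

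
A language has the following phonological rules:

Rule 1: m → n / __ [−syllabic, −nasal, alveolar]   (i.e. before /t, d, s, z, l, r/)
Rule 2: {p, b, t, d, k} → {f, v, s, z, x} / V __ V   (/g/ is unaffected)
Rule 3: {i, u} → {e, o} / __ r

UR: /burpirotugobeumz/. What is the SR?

Rule 1 (nasal place assimilation): /m/ precedes the alveolar consonant /z/, so it assimilates in place to [n]. /burpirotugobeumz/ → burpirotugobeunz.
Rule 2 (intervocalic spirantization): /t/ is a stop between vowels /o/ and /u/, so it spirantizes to the fricative [s]. /b/ is a stop between vowels /o/ and /e/, so it spirantizes to the fricative [v]. /burpirotugobeunz/ → burpirosugoveunz.
Rule 3 (pre-rhotic lowering): /u/ is a high vowel immediately before /r/, so it lowers to [o]. /i/ is a high vowel immediately before /r/, so it lowers to [e]. /burpirosugoveunz/ → borperosugoveunz.

borperosugoveunz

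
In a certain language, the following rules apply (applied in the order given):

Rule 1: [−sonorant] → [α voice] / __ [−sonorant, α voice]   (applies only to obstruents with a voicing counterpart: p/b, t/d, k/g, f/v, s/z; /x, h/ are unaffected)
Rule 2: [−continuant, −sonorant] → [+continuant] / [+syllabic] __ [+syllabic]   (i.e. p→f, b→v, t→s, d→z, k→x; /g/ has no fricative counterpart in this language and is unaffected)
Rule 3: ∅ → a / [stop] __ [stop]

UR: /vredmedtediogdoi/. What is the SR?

Rule 1 (regressive voicing assimilation): /d/ precedes the voiceless obstruent /t/, so it devoices to [t] by assimilation. /vredmedtediogdoi/ → vredmettediogdoi.
Rule 2 (intervocalic spirantization): /d/ is a stop between vowels /e/ and /i/, so it spirantizes to the fricative [z]. /vredmettediogdoi/ → vredmetteziogdoi.
Rule 3 (stop-cluster a-epenthesis): /t/ and /t/ form a stop–stop cluster, so [a] is inserted between them. /g/ and /d/ form a stop–stop cluster, so [a] is inserted between them. /vredmetteziogdoi/ → vredmetateziogadoi.

vredmetateziogadoi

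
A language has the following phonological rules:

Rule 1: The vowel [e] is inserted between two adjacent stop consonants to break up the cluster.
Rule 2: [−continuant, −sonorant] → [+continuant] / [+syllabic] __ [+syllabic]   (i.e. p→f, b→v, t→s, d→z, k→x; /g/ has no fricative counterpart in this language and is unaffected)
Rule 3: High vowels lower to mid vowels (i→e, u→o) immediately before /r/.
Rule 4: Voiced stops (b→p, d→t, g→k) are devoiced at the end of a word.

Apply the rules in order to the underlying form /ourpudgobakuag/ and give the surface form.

oorpuzegovaxuak

Rule 1 (stop-cluster e-epenthesis): /d/ and /g/ form a stop–stop cluster, so [e] is inserted between them. /ourpudgobakuag/ → ourpudegobakuag.
Rule 2 (intervocalic spirantization): /d/ is a stop between vowels /u/ and /e/, so it spirantizes to the fricative [z]. /b/ is a stop between vowels /o/ and /a/, so it spirantizes to the fricative [v]. /k/ is a stop between vowels /a/ and /u/, so it spirantizes to the fricative [x]. /ourpudegobakuag/ → ourpuzegovaxuag.
Rule 3 (pre-rhotic lowering): /u/ is a high vowel immediately before /r/, so it lowers to [o]. /ourpuzegovaxuag/ → oorpuzegovaxuag.
Rule 4 (final devoicing): /g/ is a voiced stop in word-final position, so it devoices to [k]. /oorpuzegovaxuag/ → oorpuzegovaxuak.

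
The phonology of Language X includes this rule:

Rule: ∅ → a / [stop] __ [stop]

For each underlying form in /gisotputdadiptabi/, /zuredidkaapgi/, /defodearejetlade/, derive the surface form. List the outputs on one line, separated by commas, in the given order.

gisotaputadadipatabi, zuredidakaapagi, defodearejetlade

/gisotputdadiptabi/: /t/ and /p/ form a stop–stop cluster, so [a] is inserted between them. /t/ and /d/ form a stop–stop cluster, so [a] is inserted between them. /p/ and /t/ form a stop–stop cluster, so [a] is inserted between them. → [gisotaputadadipatabi].
/zuredidkaapgi/: /d/ and /k/ form a stop–stop cluster, so [a] is inserted between them. /p/ and /g/ form a stop–stop cluster, so [a] is inserted between them. → [zuredidakaapagi].
/defodearejetlade/: the rule's environment is not met; surfaces unchanged as [defodearejetlade].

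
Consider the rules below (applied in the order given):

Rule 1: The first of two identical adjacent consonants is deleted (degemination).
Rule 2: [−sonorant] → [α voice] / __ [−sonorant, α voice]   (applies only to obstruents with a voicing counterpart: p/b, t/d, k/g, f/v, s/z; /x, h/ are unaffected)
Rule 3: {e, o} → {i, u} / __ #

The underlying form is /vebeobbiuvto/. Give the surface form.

Rule 1 (degemination): /bb/ is a geminate; the first /b/ deletes. /vebeobbiuvto/ → vebeobiuvto.
Rule 2 (regressive voicing assimilation): /v/ precedes the voiceless obstruent /t/, so it devoices to [f] by assimilation. /vebeobiuvto/ → vebeobiufto.
Rule 3 (final vowel raising): /o/ is a mid vowel in word-final position, so it raises to [u]. /vebeobiufto/ → vebeobiuftu.

vebeobiuftu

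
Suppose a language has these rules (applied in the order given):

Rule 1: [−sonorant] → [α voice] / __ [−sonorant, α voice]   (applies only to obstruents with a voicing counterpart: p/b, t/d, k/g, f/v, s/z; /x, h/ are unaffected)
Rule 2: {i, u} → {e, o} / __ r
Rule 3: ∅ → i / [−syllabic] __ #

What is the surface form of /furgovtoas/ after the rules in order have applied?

Rule 1 (regressive voicing assimilation): /v/ precedes the voiceless obstruent /t/, so it devoices to [f] by assimilation. /furgovtoas/ → furgoftoas.
Rule 2 (pre-rhotic lowering): /u/ is a high vowel immediately before /r/, so it lowers to [o]. /furgoftoas/ → forgoftoas.
Rule 3 (final i-epenthesis): the form ends in the consonant /s/, so [i] is inserted word-finally. /forgoftoas/ → forgoftoasi.

forgoftoasi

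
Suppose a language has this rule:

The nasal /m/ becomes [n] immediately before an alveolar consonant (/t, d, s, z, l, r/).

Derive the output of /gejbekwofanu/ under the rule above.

gejbekwofanu

No segment of /gejbekwofanu/ meets the structural description of the rule, so the form surfaces unchanged.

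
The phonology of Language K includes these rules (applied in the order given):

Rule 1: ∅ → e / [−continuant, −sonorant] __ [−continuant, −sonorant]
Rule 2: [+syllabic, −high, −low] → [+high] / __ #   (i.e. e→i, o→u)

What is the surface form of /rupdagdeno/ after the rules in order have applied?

rupedagedenu

Rule 1 (stop-cluster e-epenthesis): /p/ and /d/ form a stop–stop cluster, so [e] is inserted between them. /g/ and /d/ form a stop–stop cluster, so [e] is inserted between them. /rupdagdeno/ → rupedagedeno.
Rule 2 (final vowel raising): /o/ is a mid vowel in word-final position, so it raises to [u]. /rupedagedeno/ → rupedagedenu.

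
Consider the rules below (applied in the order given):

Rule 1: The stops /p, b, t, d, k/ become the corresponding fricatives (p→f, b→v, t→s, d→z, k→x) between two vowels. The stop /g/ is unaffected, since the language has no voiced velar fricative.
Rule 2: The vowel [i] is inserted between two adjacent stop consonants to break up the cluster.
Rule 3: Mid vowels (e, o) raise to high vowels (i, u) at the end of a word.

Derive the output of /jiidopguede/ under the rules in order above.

Rule 1 (intervocalic spirantization): /d/ is a stop between vowels /i/ and /o/, so it spirantizes to the fricative [z]. /d/ is a stop between vowels /e/ and /e/, so it spirantizes to the fricative [z]. /jiidopguede/ → jiizopgueze.
Rule 2 (stop-cluster i-epenthesis): /p/ and /g/ form a stop–stop cluster, so [i] is inserted between them. /jiizopgueze/ → jiizopigueze.
Rule 3 (final vowel raising): /e/ is a mid vowel in word-final position, so it raises to [i]. /jiizopigueze/ → jiizopiguezi.

jiizopiguezi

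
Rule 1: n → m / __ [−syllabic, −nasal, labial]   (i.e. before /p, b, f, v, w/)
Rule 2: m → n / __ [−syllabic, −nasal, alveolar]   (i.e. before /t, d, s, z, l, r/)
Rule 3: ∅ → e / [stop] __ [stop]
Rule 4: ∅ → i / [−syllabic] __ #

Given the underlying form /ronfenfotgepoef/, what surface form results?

romfemfotegepoefi

Rule 1 (nasal place assimilation): /n/ precedes the labial consonant /f/, so it assimilates in place to [m]. /n/ precedes the labial consonant /f/, so it assimilates in place to [m]. /ronfenfotgepoef/ → romfemfotgepoef.
Rule 2 (nasal place assimilation): no segment meets the environment; /romfemfotgepoef/ is unchanged.
Rule 3 (stop-cluster e-epenthesis): /t/ and /g/ form a stop–stop cluster, so [e] is inserted between them. /romfemfotgepoef/ → romfemfotegepoef.
Rule 4 (final i-epenthesis): the form ends in the consonant /f/, so [i] is inserted word-finally. /romfemfotegepoef/ → romfemfotegepoefi.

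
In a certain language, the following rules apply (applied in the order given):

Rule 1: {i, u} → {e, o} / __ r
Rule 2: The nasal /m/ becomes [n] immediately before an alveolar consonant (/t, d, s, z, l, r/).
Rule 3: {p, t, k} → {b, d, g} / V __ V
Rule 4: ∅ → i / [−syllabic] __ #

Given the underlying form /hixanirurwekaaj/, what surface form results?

Rule 1 (pre-rhotic lowering): /i/ is a high vowel immediately before /r/, so it lowers to [e]. /u/ is a high vowel immediately before /r/, so it lowers to [o]. /hixanirurwekaaj/ → hixanerorwekaaj.
Rule 2 (nasal place assimilation): no segment meets the environment; /hixanerorwekaaj/ is unchanged.
Rule 3 (intervocalic voicing): /k/ is a voiceless stop between vowels /e/ and /a/, so it voices to [g]. /hixanerorwekaaj/ → hixanerorwegaaj.
Rule 4 (final i-epenthesis): the form ends in the consonant /j/, so [i] is inserted word-finally. /hixanerorwegaaj/ → hixanerorwegaaji.

hixanerorwegaaji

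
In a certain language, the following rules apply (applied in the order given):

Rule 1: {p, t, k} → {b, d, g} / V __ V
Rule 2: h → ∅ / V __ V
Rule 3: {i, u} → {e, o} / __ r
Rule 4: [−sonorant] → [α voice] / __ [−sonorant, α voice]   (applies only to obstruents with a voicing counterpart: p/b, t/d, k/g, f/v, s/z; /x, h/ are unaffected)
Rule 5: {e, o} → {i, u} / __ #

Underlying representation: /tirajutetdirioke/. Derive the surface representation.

terajudedderiogi

Rule 1 (intervocalic voicing): /t/ is a voiceless stop between vowels /u/ and /e/, so it voices to [d]. /k/ is a voiceless stop between vowels /o/ and /e/, so it voices to [g]. /tirajutetdirioke/ → tirajudetdirioge.
Rule 2 (intervocalic h-deletion): no segment meets the environment; /tirajudetdirioge/ is unchanged.
Rule 3 (pre-rhotic lowering): /i/ is a high vowel immediately before /r/, so it lowers to [e]. /i/ is a high vowel immediately before /r/, so it lowers to [e]. /tirajudetdirioge/ → terajudetderioge.
Rule 4 (regressive voicing assimilation): /t/ precedes the voiced obstruent /d/, so it voices to [d] by assimilation. /terajudetderioge/ → terajudedderioge.
Rule 5 (final vowel raising): /e/ is a mid vowel in word-final position, so it raises to [i]. /terajudedderioge/ → terajudedderiogi.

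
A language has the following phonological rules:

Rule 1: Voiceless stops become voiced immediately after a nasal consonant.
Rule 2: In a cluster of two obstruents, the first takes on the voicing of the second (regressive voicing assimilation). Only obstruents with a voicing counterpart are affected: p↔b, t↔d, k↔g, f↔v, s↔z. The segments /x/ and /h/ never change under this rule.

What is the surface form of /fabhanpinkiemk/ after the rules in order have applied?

Rule 1 (post-nasal voicing): /p/ is a voiceless stop immediately after the nasal /n/, so it voices to [b]. /k/ is a voiceless stop immediately after the nasal /n/, so it voices to [g]. /k/ is a voiceless stop immediately after the nasal /m/, so it voices to [g]. /fabhanpinkiemk/ → fabhanbingiemg.
Rule 2 (regressive voicing assimilation): /b/ precedes the voiceless obstruent /h/, so it devoices to [p] by assimilation. /fabhanbingiemg/ → faphanbingiemg.

faphanbingiemg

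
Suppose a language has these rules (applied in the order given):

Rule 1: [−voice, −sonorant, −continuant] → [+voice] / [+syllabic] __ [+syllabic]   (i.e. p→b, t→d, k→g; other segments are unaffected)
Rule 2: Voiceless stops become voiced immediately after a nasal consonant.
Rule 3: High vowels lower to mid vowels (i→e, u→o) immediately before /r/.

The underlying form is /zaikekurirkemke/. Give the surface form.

Rule 1 (intervocalic voicing): /k/ is a voiceless stop between vowels /i/ and /e/, so it voices to [g]. /k/ is a voiceless stop between vowels /e/ and /u/, so it voices to [g]. /zaikekurirkemke/ → zaigegurirkemke.
Rule 2 (post-nasal voicing): /k/ is a voiceless stop immediately after the nasal /m/, so it voices to [g]. /zaigegurirkemke/ → zaigegurirkemge.
Rule 3 (pre-rhotic lowering): /u/ is a high vowel immediately before /r/, so it lowers to [o]. /i/ is a high vowel immediately before /r/, so it lowers to [e]. /zaigegurirkemge/ → zaigegorerkemge.

zaigegorerkemge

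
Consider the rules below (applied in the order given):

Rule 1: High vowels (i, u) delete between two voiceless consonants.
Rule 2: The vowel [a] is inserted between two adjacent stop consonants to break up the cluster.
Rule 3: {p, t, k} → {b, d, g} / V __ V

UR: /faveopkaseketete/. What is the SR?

faveobagasegedede

Rule 1 (high vowel syncope): no segment meets the environment; /faveopkaseketete/ is unchanged.
Rule 2 (stop-cluster a-epenthesis): /p/ and /k/ form a stop–stop cluster, so [a] is inserted between them. /faveopkaseketete/ → faveopakaseketete.
Rule 3 (intervocalic voicing): /p/ is a voiceless stop between vowels /o/ and /a/, so it voices to [b]. /k/ is a voiceless stop between vowels /a/ and /a/, so it voices to [g]. /k/ is a voiceless stop between vowels /e/ and /e/, so it voices to [g]. /t/ is a voiceless stop between vowels /e/ and /e/, so it voices to [d]. /t/ is a voiceless stop between vowels /e/ and /e/, so it voices to [d]. /faveopakaseketete/ → faveobagasegedede.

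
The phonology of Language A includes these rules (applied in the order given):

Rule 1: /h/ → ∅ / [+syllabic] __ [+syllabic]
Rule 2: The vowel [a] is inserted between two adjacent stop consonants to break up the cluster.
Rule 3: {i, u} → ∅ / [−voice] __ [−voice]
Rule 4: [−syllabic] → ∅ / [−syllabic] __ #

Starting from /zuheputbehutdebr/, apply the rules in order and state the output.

Rule 1 (intervocalic h-deletion): /h/ occurs between vowels /u/ and /e/, so it deletes. /h/ occurs between vowels /e/ and /u/, so it deletes. /zuheputbehutdebr/ → zueputbeutdebr.
Rule 2 (stop-cluster a-epenthesis): /t/ and /b/ form a stop–stop cluster, so [a] is inserted between them. /t/ and /d/ form a stop–stop cluster, so [a] is inserted between them. /zueputbeutdebr/ → zueputabeutadebr.
Rule 3 (high vowel syncope): /u/ is a high vowel flanked by voiceless consonants /p/ and /t/, so it deletes. /zueputabeutadebr/ → zueptabeutadebr.
Rule 4 (final cluster simplification): /r/ is the second consonant of a word-final cluster /br/, so it deletes. /zueptabeutadebr/ → zueptabeutadeb.

zueptabeutadeb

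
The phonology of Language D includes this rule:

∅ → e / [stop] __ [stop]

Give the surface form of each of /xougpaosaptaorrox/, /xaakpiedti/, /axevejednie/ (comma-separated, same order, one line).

xougepaosapetaorrox, xaakepiedeti, axevejednie

/xougpaosaptaorrox/: /g/ and /p/ form a stop–stop cluster, so [e] is inserted between them. /p/ and /t/ form a stop–stop cluster, so [e] is inserted between them. → [xougepaosapetaorrox].
/xaakpiedti/: /k/ and /p/ form a stop–stop cluster, so [e] is inserted between them. /d/ and /t/ form a stop–stop cluster, so [e] is inserted between them. → [xaakepiedeti].
/axevejednie/: the rule's environment is not met; surfaces unchanged as [axevejednie].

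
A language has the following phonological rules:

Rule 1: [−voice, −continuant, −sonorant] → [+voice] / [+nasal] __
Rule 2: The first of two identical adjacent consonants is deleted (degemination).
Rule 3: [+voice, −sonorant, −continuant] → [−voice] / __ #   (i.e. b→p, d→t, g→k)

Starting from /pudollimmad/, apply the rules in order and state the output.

pudolimat

Rule 1 (post-nasal voicing): no segment meets the environment; /pudollimmad/ is unchanged.
Rule 2 (degemination): /ll/ is a geminate; the first /l/ deletes. /mm/ is a geminate; the first /m/ deletes. /pudollimmad/ → pudolimad.
Rule 3 (final devoicing): /d/ is a voiced stop in word-final position, so it devoices to [t]. /pudolimad/ → pudolimat.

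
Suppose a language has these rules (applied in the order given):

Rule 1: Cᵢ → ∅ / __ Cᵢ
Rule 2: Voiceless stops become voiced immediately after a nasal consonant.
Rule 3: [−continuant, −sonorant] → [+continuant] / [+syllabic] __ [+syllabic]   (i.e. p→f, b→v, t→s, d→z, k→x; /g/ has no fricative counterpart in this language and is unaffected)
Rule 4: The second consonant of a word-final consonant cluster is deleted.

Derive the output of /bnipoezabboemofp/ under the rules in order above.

bnifoezavoemof

Rule 1 (degemination): /bb/ is a geminate; the first /b/ deletes. /bnipoezabboemofp/ → bnipoezaboemofp.
Rule 2 (post-nasal voicing): no segment meets the environment; /bnipoezaboemofp/ is unchanged.
Rule 3 (intervocalic spirantization): /p/ is a stop between vowels /i/ and /o/, so it spirantizes to the fricative [f]. /b/ is a stop between vowels /a/ and /o/, so it spirantizes to the fricative [v]. /bnipoezaboemofp/ → bnifoezavoemofp.
Rule 4 (final cluster simplification): /p/ is the second consonant of a word-final cluster /fp/, so it deletes. /bnifoezavoemofp/ → bnifoezavoemof.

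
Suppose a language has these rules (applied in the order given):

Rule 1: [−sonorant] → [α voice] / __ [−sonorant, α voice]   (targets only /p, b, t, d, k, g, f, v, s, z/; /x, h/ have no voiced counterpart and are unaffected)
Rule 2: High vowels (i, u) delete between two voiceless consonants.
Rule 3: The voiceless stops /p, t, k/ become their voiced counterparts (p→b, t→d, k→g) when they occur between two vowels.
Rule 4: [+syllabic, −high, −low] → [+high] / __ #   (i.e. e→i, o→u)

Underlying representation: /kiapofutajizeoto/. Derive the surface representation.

Rule 1 (regressive voicing assimilation): no segment meets the environment; /kiapofutajizeoto/ is unchanged.
Rule 2 (high vowel syncope): /u/ is a high vowel flanked by voiceless consonants /f/ and /t/, so it deletes. /kiapofutajizeoto/ → kiapoftajizeoto.
Rule 3 (intervocalic voicing): /p/ is a voiceless stop between vowels /a/ and /o/, so it voices to [b]. /t/ is a voiceless stop between vowels /o/ and /o/, so it voices to [d]. /kiapoftajizeoto/ → kiaboftajizeodo.
Rule 4 (final vowel raising): /o/ is a mid vowel in word-final position, so it raises to [u]. /kiaboftajizeodo/ → kiaboftajizeodu.

kiaboftajizeodu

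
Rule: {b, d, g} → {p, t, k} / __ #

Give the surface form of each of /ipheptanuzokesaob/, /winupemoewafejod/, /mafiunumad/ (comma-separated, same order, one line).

ipheptanuzokesaop, winupemoewafejot, mafiunumat

/ipheptanuzokesaob/: /b/ is a voiced stop in word-final position, so it devoices to [p]. → [ipheptanuzokesaop].
/winupemoewafejod/: /d/ is a voiced stop in word-final position, so it devoices to [t]. → [winupemoewafejot].
/mafiunumad/: /d/ is a voiced stop in word-final position, so it devoices to [t]. → [mafiunumat].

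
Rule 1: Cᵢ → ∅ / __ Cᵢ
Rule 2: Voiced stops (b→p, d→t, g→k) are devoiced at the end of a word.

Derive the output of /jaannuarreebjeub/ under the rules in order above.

jaanuareebjeup

Rule 1 (degemination): /nn/ is a geminate; the first /n/ deletes. /rr/ is a geminate; the first /r/ deletes. /jaannuarreebjeub/ → jaanuareebjeub.
Rule 2 (final devoicing): /b/ is a voiced stop in word-final position, so it devoices to [p]. /jaanuareebjeub/ → jaanuareebjeup.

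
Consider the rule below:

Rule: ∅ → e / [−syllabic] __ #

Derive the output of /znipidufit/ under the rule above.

znipidufite

the form ends in the consonant /t/, so [e] is inserted word-finally.
Surface form: [znipidufite].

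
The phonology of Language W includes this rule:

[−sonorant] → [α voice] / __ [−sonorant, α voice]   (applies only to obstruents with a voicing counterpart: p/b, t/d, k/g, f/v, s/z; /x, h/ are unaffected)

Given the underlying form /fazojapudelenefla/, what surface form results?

No segment of /fazojapudelenefla/ meets the structural description of the rule, so the form surfaces unchanged.

fazojapudelenefla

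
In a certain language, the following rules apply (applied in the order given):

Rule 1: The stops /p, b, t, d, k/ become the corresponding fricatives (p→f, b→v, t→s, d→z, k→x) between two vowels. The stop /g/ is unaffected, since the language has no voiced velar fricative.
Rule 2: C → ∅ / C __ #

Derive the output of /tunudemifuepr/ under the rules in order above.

tunuzemifuep

Rule 1 (intervocalic spirantization): /d/ is a stop between vowels /u/ and /e/, so it spirantizes to the fricative [z]. /tunudemifuepr/ → tunuzemifuepr.
Rule 2 (final cluster simplification): /r/ is the second consonant of a word-final cluster /pr/, so it deletes. /tunuzemifuepr/ → tunuzemifuep.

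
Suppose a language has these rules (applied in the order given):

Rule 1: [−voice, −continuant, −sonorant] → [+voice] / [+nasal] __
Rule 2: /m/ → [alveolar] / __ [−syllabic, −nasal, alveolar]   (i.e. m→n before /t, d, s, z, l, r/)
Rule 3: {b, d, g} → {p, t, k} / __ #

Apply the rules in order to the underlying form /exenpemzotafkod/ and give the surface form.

exenbenzotafkot

Rule 1 (post-nasal voicing): /p/ is a voiceless stop immediately after the nasal /n/, so it voices to [b]. /exenpemzotafkod/ → exenbemzotafkod.
Rule 2 (nasal place assimilation): /m/ precedes the alveolar consonant /z/, so it assimilates in place to [n]. /exenbemzotafkod/ → exenbenzotafkod.
Rule 3 (final devoicing): /d/ is a voiced stop in word-final position, so it devoices to [t]. /exenbenzotafkod/ → exenbenzotafkot.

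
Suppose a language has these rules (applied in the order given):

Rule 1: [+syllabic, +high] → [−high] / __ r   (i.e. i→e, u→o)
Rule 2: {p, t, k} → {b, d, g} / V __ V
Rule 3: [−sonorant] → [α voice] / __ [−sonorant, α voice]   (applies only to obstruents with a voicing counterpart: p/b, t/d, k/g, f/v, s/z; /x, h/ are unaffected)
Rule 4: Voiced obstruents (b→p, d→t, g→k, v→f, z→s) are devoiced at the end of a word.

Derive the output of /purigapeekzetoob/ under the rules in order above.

Rule 1 (pre-rhotic lowering): /u/ is a high vowel immediately before /r/, so it lowers to [o]. /purigapeekzetoob/ → porigapeekzetoob.
Rule 2 (intervocalic voicing): /p/ is a voiceless stop between vowels /a/ and /e/, so it voices to [b]. /t/ is a voiceless stop between vowels /e/ and /o/, so it voices to [d]. /porigapeekzetoob/ → porigabeekzedoob.
Rule 3 (regressive voicing assimilation): /k/ precedes the voiced obstruent /z/, so it voices to [g] by assimilation. /porigabeekzedoob/ → porigabeegzedoob.
Rule 4 (final devoicing): /b/ is a voiced obstruent in word-final position, so it devoices to [p]. /porigabeegzedoob/ → porigabeegzedoop.

porigabeegzedoop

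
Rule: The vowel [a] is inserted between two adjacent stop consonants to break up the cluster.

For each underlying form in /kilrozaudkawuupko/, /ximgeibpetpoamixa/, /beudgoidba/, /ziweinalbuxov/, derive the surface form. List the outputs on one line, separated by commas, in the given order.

kilrozaudakawuupako, ximgeibapetapoamixa, beudagoidaba, ziweinalbuxov

/kilrozaudkawuupko/: /d/ and /k/ form a stop–stop cluster, so [a] is inserted between them. /p/ and /k/ form a stop–stop cluster, so [a] is inserted between them. → [kilrozaudakawuupako].
/ximgeibpetpoamixa/: /b/ and /p/ form a stop–stop cluster, so [a] is inserted between them. /t/ and /p/ form a stop–stop cluster, so [a] is inserted between them. → [ximgeibapetapoamixa].
/beudgoidba/: /d/ and /g/ form a stop–stop cluster, so [a] is inserted between them. /d/ and /b/ form a stop–stop cluster, so [a] is inserted between them. → [beudagoidaba].
/ziweinalbuxov/: the rule's environment is not met; surfaces unchanged as [ziweinalbuxov].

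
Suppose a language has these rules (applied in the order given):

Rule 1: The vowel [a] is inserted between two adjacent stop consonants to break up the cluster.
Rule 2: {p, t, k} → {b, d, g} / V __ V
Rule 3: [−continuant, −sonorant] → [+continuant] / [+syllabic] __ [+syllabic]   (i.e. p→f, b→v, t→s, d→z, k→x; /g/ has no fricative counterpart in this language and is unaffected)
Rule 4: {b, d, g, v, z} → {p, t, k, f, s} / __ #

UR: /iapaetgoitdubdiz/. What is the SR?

iavaezagoizazuvazis

Rule 1 (stop-cluster a-epenthesis): /t/ and /g/ form a stop–stop cluster, so [a] is inserted between them. /t/ and /d/ form a stop–stop cluster, so [a] is inserted between them. /b/ and /d/ form a stop–stop cluster, so [a] is inserted between them. /iapaetgoitdubdiz/ → iapaetagoitadubadiz.
Rule 2 (intervocalic voicing): /p/ is a voiceless stop between vowels /a/ and /a/, so it voices to [b]. /t/ is a voiceless stop between vowels /e/ and /a/, so it voices to [d]. /t/ is a voiceless stop between vowels /i/ and /a/, so it voices to [d]. /iapaetagoitadubadiz/ → iabaedagoidadubadiz.
Rule 3 (intervocalic spirantization): /b/ is a stop between vowels /a/ and /a/, so it spirantizes to the fricative [v]. /d/ is a stop between vowels /e/ and /a/, so it spirantizes to the fricative [z]. /d/ is a stop between vowels /i/ and /a/, so it spirantizes to the fricative [z]. /d/ is a stop between vowels /a/ and /u/, so it spirantizes to the fricative [z]. /b/ is a stop between vowels /u/ and /a/, so it spirantizes to the fricative [v]. /d/ is a stop between vowels /a/ and /i/, so it spirantizes to the fricative [z]. /iabaedagoidadubadiz/ → iavaezagoizazuvaziz.
Rule 4 (final devoicing): /z/ is a voiced obstruent in word-final position, so it devoices to [s]. /iavaezagoizazuvaziz/ → iavaezagoizazuvazis.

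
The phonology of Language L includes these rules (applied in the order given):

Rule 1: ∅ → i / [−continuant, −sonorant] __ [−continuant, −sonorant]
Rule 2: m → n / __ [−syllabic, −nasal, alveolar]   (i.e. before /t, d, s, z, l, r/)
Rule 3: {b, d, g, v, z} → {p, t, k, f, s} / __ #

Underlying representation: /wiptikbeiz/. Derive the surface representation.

Rule 1 (stop-cluster i-epenthesis): /p/ and /t/ form a stop–stop cluster, so [i] is inserted between them. /k/ and /b/ form a stop–stop cluster, so [i] is inserted between them. /wiptikbeiz/ → wipitikibeiz.
Rule 2 (nasal place assimilation): no segment meets the environment; /wipitikibeiz/ is unchanged.
Rule 3 (final devoicing): /z/ is a voiced obstruent in word-final position, so it devoices to [s]. /wipitikibeiz/ → wipitikibeis.

wipitikibeis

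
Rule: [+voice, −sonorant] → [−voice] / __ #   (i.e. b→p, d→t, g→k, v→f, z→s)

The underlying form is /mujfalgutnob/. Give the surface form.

mujfalgutnop

/b/ is a voiced obstruent in word-final position, so it devoices to [p].
The other instance of /g/ does not occur in the required environment and remains unchanged.
Surface form: [mujfalgutnop].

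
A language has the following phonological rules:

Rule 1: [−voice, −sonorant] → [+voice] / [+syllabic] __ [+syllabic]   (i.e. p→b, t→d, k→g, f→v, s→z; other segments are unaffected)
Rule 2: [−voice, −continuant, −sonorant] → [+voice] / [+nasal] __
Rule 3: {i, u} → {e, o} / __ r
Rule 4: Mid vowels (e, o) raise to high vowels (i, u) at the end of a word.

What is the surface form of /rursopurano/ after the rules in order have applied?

Rule 1 (intervocalic voicing): /p/ is a voiceless obstruent between vowels /o/ and /u/, so it voices to [b]. /rursopurano/ → rursoburano.
Rule 2 (post-nasal voicing): no segment meets the environment; /rursoburano/ is unchanged.
Rule 3 (pre-rhotic lowering): /u/ is a high vowel immediately before /r/, so it lowers to [o]. /u/ is a high vowel immediately before /r/, so it lowers to [o]. /rursoburano/ → rorsoborano.
Rule 4 (final vowel raising): /o/ is a mid vowel in word-final position, so it raises to [u]. /rorsoborano/ → rorsoboranu.

rorsoboranu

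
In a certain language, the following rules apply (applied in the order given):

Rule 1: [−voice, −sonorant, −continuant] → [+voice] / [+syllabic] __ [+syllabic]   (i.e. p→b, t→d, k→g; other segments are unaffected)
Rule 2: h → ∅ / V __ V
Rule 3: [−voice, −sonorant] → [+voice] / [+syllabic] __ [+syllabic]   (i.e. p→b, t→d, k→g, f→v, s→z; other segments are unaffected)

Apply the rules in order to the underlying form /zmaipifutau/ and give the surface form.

zmaibivudau

Rule 1 (intervocalic voicing): /p/ is a voiceless stop between vowels /i/ and /i/, so it voices to [b]. /t/ is a voiceless stop between vowels /u/ and /a/, so it voices to [d]. /zmaipifutau/ → zmaibifudau.
Rule 2 (intervocalic h-deletion): no segment meets the environment; /zmaibifudau/ is unchanged.
Rule 3 (intervocalic voicing): /f/ is a voiceless obstruent between vowels /i/ and /u/, so it voices to [v]. /zmaibifudau/ → zmaibivudau.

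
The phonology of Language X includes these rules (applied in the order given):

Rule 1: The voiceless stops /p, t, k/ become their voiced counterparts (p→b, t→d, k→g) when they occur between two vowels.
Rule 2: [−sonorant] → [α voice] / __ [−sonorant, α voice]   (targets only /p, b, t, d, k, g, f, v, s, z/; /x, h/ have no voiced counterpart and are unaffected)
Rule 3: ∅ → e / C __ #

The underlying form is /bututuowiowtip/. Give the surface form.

Rule 1 (intervocalic voicing): /t/ is a voiceless stop between vowels /u/ and /u/, so it voices to [d]. /t/ is a voiceless stop between vowels /u/ and /u/, so it voices to [d]. /bututuowiowtip/ → bududuowiowtip.
Rule 2 (regressive voicing assimilation): no segment meets the environment; /bududuowiowtip/ is unchanged.
Rule 3 (final e-epenthesis): the form ends in the consonant /p/, so [e] is inserted word-finally. /bududuowiowtip/ → bududuowiowtipe.

bududuowiowtipe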